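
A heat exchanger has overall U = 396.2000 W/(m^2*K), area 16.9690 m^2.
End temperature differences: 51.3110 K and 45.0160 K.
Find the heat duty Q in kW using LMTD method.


LMTD = 48.0949 K
Q = 396.2000 * 16.9690 * 48.0949 = 323347.3984 W = 323.3474 kW

323.3474 kW


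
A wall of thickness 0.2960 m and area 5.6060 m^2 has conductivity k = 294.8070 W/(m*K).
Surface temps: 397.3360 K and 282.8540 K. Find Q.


dT = 114.4820 K
Q = 294.8070 * 5.6060 * 114.4820 / 0.2960 = 639199.4339 W

639199.4339 W


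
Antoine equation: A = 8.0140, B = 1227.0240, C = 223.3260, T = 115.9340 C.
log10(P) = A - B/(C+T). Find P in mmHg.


C+T = 339.2600
B/(C+T) = 3.6168
log10(P) = 8.0140 - 3.6168 = 4.3972
P = 10^4.3972 = 24959.3975 mmHg

24959.3975 mmHg


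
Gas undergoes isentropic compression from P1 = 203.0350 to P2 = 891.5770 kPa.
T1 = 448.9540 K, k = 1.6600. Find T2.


(k-1)/k = 0.3976
(P2/P1)^exp = 1.8009
T2 = 448.9540 * 1.8009 = 808.5160 K

808.5160 K


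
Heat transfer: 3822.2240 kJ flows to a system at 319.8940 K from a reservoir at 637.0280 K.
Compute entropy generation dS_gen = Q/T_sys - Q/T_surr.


dS_sys = 3822.2240/319.8940 = 11.9484 kJ/K
dS_surr = -3822.2240/637.0280 = -6.0001 kJ/K
dS_gen = 11.9484 - 6.0001 = 5.9483 kJ/K (irreversible)

dS_gen = 5.9483 kJ/K, irreversible


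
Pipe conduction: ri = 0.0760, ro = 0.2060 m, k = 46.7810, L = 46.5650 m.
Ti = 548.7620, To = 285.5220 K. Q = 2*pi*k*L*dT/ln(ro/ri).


dT = 263.2400 K
ln(ro/ri) = 0.9971
Q = 2*pi*46.7810*46.5650*263.2400 / 0.9971 = 3613295.5715 W

3613295.5715 W


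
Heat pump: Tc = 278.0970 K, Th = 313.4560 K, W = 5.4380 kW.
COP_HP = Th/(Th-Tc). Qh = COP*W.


COP = 313.4560 / 35.3590 = 8.8650
Qh = 8.8650 * 5.4380 = 48.2076 kW

COP = 8.8650, Qh = 48.2076 kW


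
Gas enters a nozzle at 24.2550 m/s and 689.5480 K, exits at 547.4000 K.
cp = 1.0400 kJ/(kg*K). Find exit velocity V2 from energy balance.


dT = 142.1480 K
2*cp*1000*dT = 295667.8400
V1^2 = 588.3050
V2 = sqrt(296256.1450) = 544.2942 m/s

544.2942 m/s


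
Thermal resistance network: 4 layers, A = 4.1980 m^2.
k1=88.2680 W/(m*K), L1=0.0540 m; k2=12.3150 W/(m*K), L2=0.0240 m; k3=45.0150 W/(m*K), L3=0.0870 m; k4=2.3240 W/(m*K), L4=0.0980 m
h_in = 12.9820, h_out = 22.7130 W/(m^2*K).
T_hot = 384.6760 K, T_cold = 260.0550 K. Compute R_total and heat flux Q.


R_conv_in = 1/(12.9820*4.1980) = 0.0183
R_1 = 0.0540/(88.2680*4.1980) = 0.0001
R_2 = 0.0240/(12.3150*4.1980) = 0.0005
R_3 = 0.0870/(45.0150*4.1980) = 0.0005
R_4 = 0.0980/(2.3240*4.1980) = 0.0100
R_conv_out = 1/(22.7130*4.1980) = 0.0105
R_total = 0.0400 K/W
Q = 124.6210 / 0.0400 = 3119.2520 W

R_total = 0.0400 K/W, Q = 3119.2520 W


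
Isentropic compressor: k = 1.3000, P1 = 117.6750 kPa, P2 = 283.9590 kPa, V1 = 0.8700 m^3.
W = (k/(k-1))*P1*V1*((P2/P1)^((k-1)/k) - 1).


(k-1)/k = 0.2308
(P2/P1)^exp = 1.2254
W = 4.3333 * 117.6750 * 0.8700 * (1.2254 - 1) = 100.0051 kJ

100.0051 kJ


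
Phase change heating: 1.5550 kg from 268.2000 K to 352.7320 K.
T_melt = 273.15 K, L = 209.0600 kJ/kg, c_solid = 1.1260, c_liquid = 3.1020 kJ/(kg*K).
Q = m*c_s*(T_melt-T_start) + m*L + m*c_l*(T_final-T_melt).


Q1 (sensible, solid) = 1.5550 * 1.1260 * 4.9500 = 8.6671 kJ
Q2 (latent) = 1.5550 * 209.0600 = 325.0883 kJ
Q3 (sensible, liquid) = 1.5550 * 3.1020 * 79.5820 = 383.8725 kJ
Q_total = 717.6279 kJ

717.6279 kJ


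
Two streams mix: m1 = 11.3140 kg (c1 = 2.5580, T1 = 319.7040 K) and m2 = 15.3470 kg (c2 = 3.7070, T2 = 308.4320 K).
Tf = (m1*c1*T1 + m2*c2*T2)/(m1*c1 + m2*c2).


num = 26799.7276
den = 85.8325
Tf = 312.2327 K

312.2327 K


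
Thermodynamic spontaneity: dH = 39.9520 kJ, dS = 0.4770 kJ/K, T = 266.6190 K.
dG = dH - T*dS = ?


T*dS = 266.6190 * 0.4770 = 127.1773 kJ
dG = 39.9520 - 127.1773 = -87.2253 kJ (spontaneous)

dG = -87.2253 kJ, spontaneous


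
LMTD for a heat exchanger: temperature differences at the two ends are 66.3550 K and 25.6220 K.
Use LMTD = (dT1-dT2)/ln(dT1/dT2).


dT1/dT2 = 2.5898
ln(dT1/dT2) = 0.9516
LMTD = 40.7330 / 0.9516 = 42.8062 K

42.8062 K


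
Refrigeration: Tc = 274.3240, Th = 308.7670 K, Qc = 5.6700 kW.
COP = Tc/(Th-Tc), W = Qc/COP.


COP = 274.3240 / 34.4430 = 7.9646
W = 5.6700 / 7.9646 = 0.7119 kW

COP = 7.9646, W = 0.7119 kW


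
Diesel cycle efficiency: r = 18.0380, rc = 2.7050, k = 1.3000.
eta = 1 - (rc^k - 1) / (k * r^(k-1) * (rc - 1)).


r^(k-1) = 2.3815
rc^k = 3.6460
eta = 0.4987 = 49.8736%

49.8736%


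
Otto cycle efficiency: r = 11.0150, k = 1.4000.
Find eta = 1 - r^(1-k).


r^(k-1) = 2.6109
eta = 1 - 1/2.6109 = 0.6170 = 61.6993%

61.6993%


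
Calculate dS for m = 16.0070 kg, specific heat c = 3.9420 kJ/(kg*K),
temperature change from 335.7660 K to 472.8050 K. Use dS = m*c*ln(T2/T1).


T2/T1 = 1.4081
ln(T2/T1) = 0.3423
dS = 16.0070 * 3.9420 * 0.3423 = 21.5970 kJ/K

21.5970 kJ/K


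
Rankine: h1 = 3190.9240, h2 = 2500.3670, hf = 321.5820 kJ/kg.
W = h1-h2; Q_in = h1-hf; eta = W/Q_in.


W = 690.5570 kJ/kg
Q_in = 2869.3420 kJ/kg
eta = 0.2407 = 24.0667%

eta = 24.0667%


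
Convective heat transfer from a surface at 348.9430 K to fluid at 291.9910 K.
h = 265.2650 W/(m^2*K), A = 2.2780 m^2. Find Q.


dT = 56.9520 K
Q = 265.2650 * 2.2780 * 56.9520 = 34414.5941 W

34414.5941 W


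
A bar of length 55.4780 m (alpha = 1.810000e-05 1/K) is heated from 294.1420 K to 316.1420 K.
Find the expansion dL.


dT = 22.0000 K
dL = 1.810000e-05 * 55.4780 * 22.0000 = 0.022091 m
L_final = 55.500091 m

dL = 0.022091 m


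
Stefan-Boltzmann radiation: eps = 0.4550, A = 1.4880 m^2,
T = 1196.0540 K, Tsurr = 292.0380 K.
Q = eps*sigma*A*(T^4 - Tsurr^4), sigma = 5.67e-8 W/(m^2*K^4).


T^4 = 2.0465e+12
Tsurr^4 = 7.2737e+09
Q = 0.4550 * 5.67e-8 * 1.4880 * 2.0392e+12 = 78280.6052 W

78280.6052 W


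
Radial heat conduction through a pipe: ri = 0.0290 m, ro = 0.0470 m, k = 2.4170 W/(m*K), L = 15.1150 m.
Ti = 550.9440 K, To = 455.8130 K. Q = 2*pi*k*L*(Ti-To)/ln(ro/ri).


dT = 95.1310 K
ln(ro/ri) = 0.4829
Q = 2*pi*2.4170*15.1150*95.1310 / 0.4829 = 45224.4093 W

45224.4093 W


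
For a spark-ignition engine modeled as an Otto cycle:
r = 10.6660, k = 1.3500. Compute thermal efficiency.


r^(k-1) = 2.2898
eta = 1 - 1/2.2898 = 0.5633 = 56.3284%

56.3284%


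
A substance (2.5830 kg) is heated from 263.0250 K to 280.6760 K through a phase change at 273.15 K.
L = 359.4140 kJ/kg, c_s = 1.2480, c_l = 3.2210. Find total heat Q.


Q1 (sensible, solid) = 2.5830 * 1.2480 * 10.1250 = 32.6388 kJ
Q2 (latent) = 2.5830 * 359.4140 = 928.3664 kJ
Q3 (sensible, liquid) = 2.5830 * 3.2210 * 7.5260 = 62.6151 kJ
Q_total = 1023.6203 kJ

1023.6203 kJ


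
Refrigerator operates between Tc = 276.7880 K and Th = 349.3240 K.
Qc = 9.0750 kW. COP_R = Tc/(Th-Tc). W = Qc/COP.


COP = 276.7880 / 72.5360 = 3.8159
W = 9.0750 / 3.8159 = 2.3782 kW

COP = 3.8159, W = 2.3782 kW


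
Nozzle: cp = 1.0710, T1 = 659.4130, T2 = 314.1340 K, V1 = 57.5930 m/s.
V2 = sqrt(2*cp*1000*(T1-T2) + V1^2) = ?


dT = 345.2790 K
2*cp*1000*dT = 739587.6180
V1^2 = 3316.9536
V2 = sqrt(742904.5716) = 861.9191 m/s

861.9191 m/s


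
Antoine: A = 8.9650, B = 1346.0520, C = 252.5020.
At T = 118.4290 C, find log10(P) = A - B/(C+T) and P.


C+T = 370.9310
B/(C+T) = 3.6288
log10(P) = 8.9650 - 3.6288 = 5.3362
P = 10^5.3362 = 216846.5846 mmHg

216846.5846 mmHg


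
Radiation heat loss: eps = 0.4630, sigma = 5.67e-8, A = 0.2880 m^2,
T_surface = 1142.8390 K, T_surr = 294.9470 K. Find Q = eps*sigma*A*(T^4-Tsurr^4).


T^4 = 1.7058e+12
Tsurr^4 = 7.5679e+09
Q = 0.4630 * 5.67e-8 * 0.2880 * 1.6983e+12 = 12840.0210 W

12840.0210 W


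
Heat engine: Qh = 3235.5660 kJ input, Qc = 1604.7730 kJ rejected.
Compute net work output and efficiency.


W = 3235.5660 - 1604.7730 = 1630.7930 kJ
eta = 1630.7930 / 3235.5660 = 0.5040 = 50.4021%

W = 1630.7930 kJ, eta = 50.4021%


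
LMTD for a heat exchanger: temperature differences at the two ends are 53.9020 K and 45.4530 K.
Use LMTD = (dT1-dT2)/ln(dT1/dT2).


dT1/dT2 = 1.1859
ln(dT1/dT2) = 0.1705
LMTD = 8.4490 / 0.1705 = 49.5575 K

49.5575 K


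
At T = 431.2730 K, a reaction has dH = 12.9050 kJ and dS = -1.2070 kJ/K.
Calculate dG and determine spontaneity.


T*dS = 431.2730 * -1.2070 = -520.5465 kJ
dG = 12.9050 + 520.5465 = 533.4515 kJ (non-spontaneous)

dG = 533.4515 kJ, non-spontaneous


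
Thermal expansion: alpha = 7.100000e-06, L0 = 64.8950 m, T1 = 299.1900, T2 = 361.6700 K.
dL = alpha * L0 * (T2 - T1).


dT = 62.4800 K
dL = 7.100000e-06 * 64.8950 * 62.4800 = 0.028788 m
L_final = 64.923788 m

dL = 0.028788 m


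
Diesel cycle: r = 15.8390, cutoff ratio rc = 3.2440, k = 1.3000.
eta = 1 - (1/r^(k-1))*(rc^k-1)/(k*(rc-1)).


r^(k-1) = 2.2904
rc^k = 4.6175
eta = 0.4586 = 45.8596%

45.8596%


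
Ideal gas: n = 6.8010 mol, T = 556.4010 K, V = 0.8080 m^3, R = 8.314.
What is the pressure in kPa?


P = nRT/V = 6.8010 * 8.314 * 556.4010 / 0.8080
= 31460.8677 / 0.8080 = 38936.7175 Pa = 38.9367 kPa

38.9367 kPa


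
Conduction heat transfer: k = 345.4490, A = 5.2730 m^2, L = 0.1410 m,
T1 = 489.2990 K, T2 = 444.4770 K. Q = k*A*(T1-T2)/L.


dT = 44.8220 K
Q = 345.4490 * 5.2730 * 44.8220 / 0.1410 = 579047.0185 W

579047.0185 W


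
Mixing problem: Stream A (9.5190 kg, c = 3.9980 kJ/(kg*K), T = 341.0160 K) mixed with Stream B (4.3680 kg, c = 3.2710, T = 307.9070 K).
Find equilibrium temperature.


num = 17377.3244
den = 52.3447
Tf = 331.9787 K

331.9787 K


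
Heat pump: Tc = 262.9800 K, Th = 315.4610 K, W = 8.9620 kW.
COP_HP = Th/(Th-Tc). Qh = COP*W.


COP = 315.4610 / 52.4810 = 6.0110
Qh = 6.0110 * 8.9620 = 53.8702 kW

COP = 6.0110, Qh = 53.8702 kW


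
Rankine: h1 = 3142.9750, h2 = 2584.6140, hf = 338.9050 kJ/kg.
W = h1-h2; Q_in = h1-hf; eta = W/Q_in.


W = 558.3610 kJ/kg
Q_in = 2804.0700 kJ/kg
eta = 0.1991 = 19.9125%

eta = 19.9125%


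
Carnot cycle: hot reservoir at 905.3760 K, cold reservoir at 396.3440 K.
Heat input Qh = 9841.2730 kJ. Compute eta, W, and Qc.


eta = 1 - 396.3440/905.3760 = 0.5622
W = 0.5622 * 9841.2730 = 5533.0856 kJ
Qc = 9841.2730 - 5533.0856 = 4308.1874 kJ

eta = 56.2233%, W = 5533.0856 kJ, Qc = 4308.1874 kJ


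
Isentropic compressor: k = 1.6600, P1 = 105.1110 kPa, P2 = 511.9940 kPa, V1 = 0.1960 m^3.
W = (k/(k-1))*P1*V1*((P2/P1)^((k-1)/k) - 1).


(k-1)/k = 0.3976
(P2/P1)^exp = 1.8767
W = 2.5152 * 105.1110 * 0.1960 * (1.8767 - 1) = 45.4264 kJ

45.4264 kJ


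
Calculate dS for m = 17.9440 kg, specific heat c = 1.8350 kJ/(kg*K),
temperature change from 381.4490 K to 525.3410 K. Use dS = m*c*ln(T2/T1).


T2/T1 = 1.3772
ln(T2/T1) = 0.3201
dS = 17.9440 * 1.8350 * 0.3201 = 10.5390 kJ/K

10.5390 kJ/K


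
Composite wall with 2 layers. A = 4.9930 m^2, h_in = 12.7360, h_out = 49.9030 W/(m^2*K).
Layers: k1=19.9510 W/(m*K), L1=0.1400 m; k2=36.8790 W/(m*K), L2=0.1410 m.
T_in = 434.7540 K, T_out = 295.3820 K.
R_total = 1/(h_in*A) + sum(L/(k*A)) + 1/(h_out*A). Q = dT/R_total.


R_conv_in = 1/(12.7360*4.9930) = 0.0157
R_1 = 0.1400/(19.9510*4.9930) = 0.0014
R_2 = 0.1410/(36.8790*4.9930) = 0.0008
R_conv_out = 1/(49.9030*4.9930) = 0.0040
R_total = 0.0219 K/W
Q = 139.3720 / 0.0219 = 6361.0939 W

R_total = 0.0219 K/W, Q = 6361.0939 W


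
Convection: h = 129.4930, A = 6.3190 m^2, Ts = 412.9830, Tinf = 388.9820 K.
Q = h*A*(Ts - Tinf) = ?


dT = 24.0010 K
Q = 129.4930 * 6.3190 * 24.0010 = 19639.2087 W

19639.2087 W


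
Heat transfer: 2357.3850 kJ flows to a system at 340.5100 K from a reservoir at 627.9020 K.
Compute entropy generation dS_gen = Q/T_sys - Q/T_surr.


dS_sys = 2357.3850/340.5100 = 6.9231 kJ/K
dS_surr = -2357.3850/627.9020 = -3.7544 kJ/K
dS_gen = 6.9231 - 3.7544 = 3.1687 kJ/K (irreversible)

dS_gen = 3.1687 kJ/K, irreversible


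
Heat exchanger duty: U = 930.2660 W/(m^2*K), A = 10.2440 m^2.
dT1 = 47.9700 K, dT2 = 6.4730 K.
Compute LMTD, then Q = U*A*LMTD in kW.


LMTD = 20.7181 K
Q = 930.2660 * 10.2440 * 20.7181 = 197435.9878 W = 197.4360 kW

197.4360 kW


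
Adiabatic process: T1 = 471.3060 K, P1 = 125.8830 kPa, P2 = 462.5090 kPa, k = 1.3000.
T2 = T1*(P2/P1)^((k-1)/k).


(k-1)/k = 0.2308
(P2/P1)^exp = 1.3503
T2 = 471.3060 * 1.3503 = 636.3894 K

636.3894 K


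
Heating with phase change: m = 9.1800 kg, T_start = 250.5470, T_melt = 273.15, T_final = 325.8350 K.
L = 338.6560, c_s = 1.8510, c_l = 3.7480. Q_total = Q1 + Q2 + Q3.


Q1 (sensible, solid) = 9.1800 * 1.8510 * 22.6030 = 384.0742 kJ
Q2 (latent) = 9.1800 * 338.6560 = 3108.8621 kJ
Q3 (sensible, liquid) = 9.1800 * 3.7480 * 52.6850 = 1812.7138 kJ
Q_total = 5305.6502 kJ

5305.6502 kJ


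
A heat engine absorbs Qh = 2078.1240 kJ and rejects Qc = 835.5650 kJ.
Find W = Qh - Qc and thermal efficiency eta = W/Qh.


W = 2078.1240 - 835.5650 = 1242.5590 kJ
eta = 1242.5590 / 2078.1240 = 0.5979 = 59.7923%

W = 1242.5590 kJ, eta = 59.7923%


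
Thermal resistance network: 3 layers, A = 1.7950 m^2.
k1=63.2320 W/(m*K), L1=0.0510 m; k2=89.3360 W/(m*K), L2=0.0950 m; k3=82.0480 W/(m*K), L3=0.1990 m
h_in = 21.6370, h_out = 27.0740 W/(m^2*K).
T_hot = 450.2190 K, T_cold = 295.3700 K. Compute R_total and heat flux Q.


R_conv_in = 1/(21.6370*1.7950) = 0.0257
R_1 = 0.0510/(63.2320*1.7950) = 0.0004
R_2 = 0.0950/(89.3360*1.7950) = 0.0006
R_3 = 0.1990/(82.0480*1.7950) = 0.0014
R_conv_out = 1/(27.0740*1.7950) = 0.0206
R_total = 0.0487 K/W
Q = 154.8490 / 0.0487 = 3178.4947 W

R_total = 0.0487 K/W, Q = 3178.4947 W


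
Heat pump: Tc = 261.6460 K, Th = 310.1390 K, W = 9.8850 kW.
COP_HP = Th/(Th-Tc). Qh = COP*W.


COP = 310.1390 / 48.4930 = 6.3955
Qh = 6.3955 * 9.8850 = 63.2199 kW

COP = 6.3955, Qh = 63.2199 kW


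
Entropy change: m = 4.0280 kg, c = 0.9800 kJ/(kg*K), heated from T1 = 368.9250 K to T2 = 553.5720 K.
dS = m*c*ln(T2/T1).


T2/T1 = 1.5005
ln(T2/T1) = 0.4058
dS = 4.0280 * 0.9800 * 0.4058 = 1.6019 kJ/K

1.6019 kJ/K


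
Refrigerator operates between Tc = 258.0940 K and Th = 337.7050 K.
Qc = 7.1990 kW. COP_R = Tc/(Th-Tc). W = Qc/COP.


COP = 258.0940 / 79.6110 = 3.2419
W = 7.1990 / 3.2419 = 2.2206 kW

COP = 3.2419, W = 2.2206 kW


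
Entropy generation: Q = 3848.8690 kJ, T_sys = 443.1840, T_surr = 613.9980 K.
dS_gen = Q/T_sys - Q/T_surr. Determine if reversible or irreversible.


dS_sys = 3848.8690/443.1840 = 8.6846 kJ/K
dS_surr = -3848.8690/613.9980 = -6.2685 kJ/K
dS_gen = 8.6846 - 6.2685 = 2.4160 kJ/K (irreversible)

dS_gen = 2.4160 kJ/K, irreversible


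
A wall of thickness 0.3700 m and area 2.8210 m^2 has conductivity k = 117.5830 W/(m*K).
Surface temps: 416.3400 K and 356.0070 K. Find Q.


dT = 60.3330 K
Q = 117.5830 * 2.8210 * 60.3330 / 0.3700 = 54087.9871 W

54087.9871 W


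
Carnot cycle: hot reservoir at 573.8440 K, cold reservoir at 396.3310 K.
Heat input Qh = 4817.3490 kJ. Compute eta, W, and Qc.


eta = 1 - 396.3310/573.8440 = 0.3093
W = 0.3093 * 4817.3490 = 1490.1996 kJ
Qc = 4817.3490 - 1490.1996 = 3327.1494 kJ

eta = 30.9340%, W = 1490.1996 kJ, Qc = 3327.1494 kJ


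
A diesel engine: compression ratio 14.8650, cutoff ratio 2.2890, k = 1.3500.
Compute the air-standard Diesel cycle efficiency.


r^(k-1) = 2.5719
rc^k = 3.0586
eta = 0.5400 = 54.0033%

54.0033%


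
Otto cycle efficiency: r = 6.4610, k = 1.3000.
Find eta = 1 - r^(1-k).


r^(k-1) = 1.7502
eta = 1 - 1/1.7502 = 0.4286 = 42.8640%

42.8640%


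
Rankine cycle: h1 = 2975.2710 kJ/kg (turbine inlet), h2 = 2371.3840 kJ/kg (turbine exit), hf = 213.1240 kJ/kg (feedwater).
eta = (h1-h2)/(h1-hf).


W = 603.8870 kJ/kg
Q_in = 2762.1470 kJ/kg
eta = 0.2186 = 21.8630%

eta = 21.8630%


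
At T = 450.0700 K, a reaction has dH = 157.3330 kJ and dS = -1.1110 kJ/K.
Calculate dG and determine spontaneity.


T*dS = 450.0700 * -1.1110 = -500.0278 kJ
dG = 157.3330 + 500.0278 = 657.3608 kJ (non-spontaneous)

dG = 657.3608 kJ, non-spontaneous


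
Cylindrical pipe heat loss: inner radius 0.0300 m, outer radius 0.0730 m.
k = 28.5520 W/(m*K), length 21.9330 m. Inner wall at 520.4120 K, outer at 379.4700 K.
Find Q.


dT = 140.9420 K
ln(ro/ri) = 0.8893
Q = 2*pi*28.5520*21.9330*140.9420 / 0.8893 = 623627.2853 W

623627.2853 W


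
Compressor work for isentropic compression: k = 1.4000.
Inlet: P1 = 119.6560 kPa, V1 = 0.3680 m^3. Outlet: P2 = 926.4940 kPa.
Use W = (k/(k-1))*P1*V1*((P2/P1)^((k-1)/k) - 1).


(k-1)/k = 0.2857
(P2/P1)^exp = 1.7946
W = 3.5000 * 119.6560 * 0.3680 * (1.7946 - 1) = 122.4652 kJ

122.4652 kJ


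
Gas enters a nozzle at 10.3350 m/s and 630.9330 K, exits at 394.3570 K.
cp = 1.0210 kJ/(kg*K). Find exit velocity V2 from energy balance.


dT = 236.5760 K
2*cp*1000*dT = 483088.1920
V1^2 = 106.8122
V2 = sqrt(483195.0042) = 695.1223 m/s

695.1223 m/s


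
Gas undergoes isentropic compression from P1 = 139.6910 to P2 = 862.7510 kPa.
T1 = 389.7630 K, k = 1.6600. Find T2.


(k-1)/k = 0.3976
(P2/P1)^exp = 2.0624
T2 = 389.7630 * 2.0624 = 803.8631 K

803.8631 K


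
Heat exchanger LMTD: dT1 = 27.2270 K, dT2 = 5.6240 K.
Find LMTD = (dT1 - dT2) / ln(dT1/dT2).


dT1/dT2 = 4.8412
ln(dT1/dT2) = 1.5772
LMTD = 21.6030 / 1.5772 = 13.6974 K

13.6974 K


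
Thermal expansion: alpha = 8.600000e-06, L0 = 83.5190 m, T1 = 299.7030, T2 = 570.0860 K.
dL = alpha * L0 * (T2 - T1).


dT = 270.3830 K
dL = 8.600000e-06 * 83.5190 * 270.3830 = 0.194206 m
L_final = 83.713206 m

dL = 0.194206 m


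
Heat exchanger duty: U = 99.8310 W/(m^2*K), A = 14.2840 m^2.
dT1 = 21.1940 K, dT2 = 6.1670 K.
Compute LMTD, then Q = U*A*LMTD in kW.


LMTD = 12.1725 K
Q = 99.8310 * 14.2840 * 12.1725 = 17357.7918 W = 17.3578 kW

17.3578 kW


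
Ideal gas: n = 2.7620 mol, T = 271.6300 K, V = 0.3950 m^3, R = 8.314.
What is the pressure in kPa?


P = nRT/V = 2.7620 * 8.314 * 271.6300 / 0.3950
= 6237.5125 / 0.3950 = 15791.1709 Pa = 15.7912 kPa

15.7912 kPa


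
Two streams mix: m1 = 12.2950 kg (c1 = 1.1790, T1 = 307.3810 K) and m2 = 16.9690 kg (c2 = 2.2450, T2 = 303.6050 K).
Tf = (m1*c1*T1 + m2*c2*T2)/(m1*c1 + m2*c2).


num = 16021.6905
den = 52.5912
Tf = 304.6458 K

304.6458 K


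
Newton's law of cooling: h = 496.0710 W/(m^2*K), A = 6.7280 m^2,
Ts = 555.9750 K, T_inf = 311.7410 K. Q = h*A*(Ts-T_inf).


dT = 244.2340 K
Q = 496.0710 * 6.7280 * 244.2340 = 815147.0182 W

815147.0182 W


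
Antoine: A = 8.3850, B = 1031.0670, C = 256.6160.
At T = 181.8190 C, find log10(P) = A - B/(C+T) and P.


C+T = 438.4350
B/(C+T) = 2.3517
log10(P) = 8.3850 - 2.3517 = 6.0333
P = 10^6.0333 = 1079695.6324 mmHg

1079695.6324 mmHg


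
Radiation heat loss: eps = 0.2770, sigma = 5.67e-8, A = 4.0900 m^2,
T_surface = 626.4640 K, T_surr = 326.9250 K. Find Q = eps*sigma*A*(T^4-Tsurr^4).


T^4 = 1.5402e+11
Tsurr^4 = 1.1423e+10
Q = 0.2770 * 5.67e-8 * 4.0900 * 1.4260e+11 = 9160.1689 W

9160.1689 W


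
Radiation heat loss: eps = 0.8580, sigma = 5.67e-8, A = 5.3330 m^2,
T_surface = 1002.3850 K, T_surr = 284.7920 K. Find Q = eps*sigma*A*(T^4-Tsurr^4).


T^4 = 1.0096e+12
Tsurr^4 = 6.5783e+09
Q = 0.8580 * 5.67e-8 * 5.3330 * 1.0030e+12 = 260220.2547 W

260220.2547 W


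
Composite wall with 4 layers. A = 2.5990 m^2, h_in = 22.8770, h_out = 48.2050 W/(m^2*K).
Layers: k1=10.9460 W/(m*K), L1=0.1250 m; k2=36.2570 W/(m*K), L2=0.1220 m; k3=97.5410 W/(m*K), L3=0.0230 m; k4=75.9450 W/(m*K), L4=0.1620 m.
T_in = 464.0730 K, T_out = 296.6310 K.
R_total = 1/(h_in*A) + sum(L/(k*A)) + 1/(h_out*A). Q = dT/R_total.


R_conv_in = 1/(22.8770*2.5990) = 0.0168
R_1 = 0.1250/(10.9460*2.5990) = 0.0044
R_2 = 0.1220/(36.2570*2.5990) = 0.0013
R_3 = 0.0230/(97.5410*2.5990) = 9.0727e-05
R_4 = 0.1620/(75.9450*2.5990) = 0.0008
R_conv_out = 1/(48.2050*2.5990) = 0.0080
R_total = 0.0314 K/W
Q = 167.4420 / 0.0314 = 5332.4402 W

R_total = 0.0314 K/W, Q = 5332.4402 W


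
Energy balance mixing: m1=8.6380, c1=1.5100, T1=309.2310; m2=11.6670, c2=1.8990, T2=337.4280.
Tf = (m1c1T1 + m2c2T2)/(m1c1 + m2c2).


num = 11509.3484
den = 35.1990
Tf = 326.9793 K

326.9793 K


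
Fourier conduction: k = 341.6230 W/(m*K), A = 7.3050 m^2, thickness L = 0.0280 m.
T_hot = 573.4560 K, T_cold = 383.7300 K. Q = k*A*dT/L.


dT = 189.7260 K
Q = 341.6230 * 7.3050 * 189.7260 / 0.0280 = 1.6910e+07 W

1.6910e+07 W


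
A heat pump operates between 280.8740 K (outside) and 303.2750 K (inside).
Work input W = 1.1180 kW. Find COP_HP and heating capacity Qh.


COP = 303.2750 / 22.4010 = 13.5385
Qh = 13.5385 * 1.1180 = 15.1360 kW

COP = 13.5385, Qh = 15.1360 kW


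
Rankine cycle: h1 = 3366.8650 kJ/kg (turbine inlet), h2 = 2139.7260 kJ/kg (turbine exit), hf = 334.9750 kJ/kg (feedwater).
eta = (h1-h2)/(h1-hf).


W = 1227.1390 kJ/kg
Q_in = 3031.8900 kJ/kg
eta = 0.4047 = 40.4744%

eta = 40.4744%


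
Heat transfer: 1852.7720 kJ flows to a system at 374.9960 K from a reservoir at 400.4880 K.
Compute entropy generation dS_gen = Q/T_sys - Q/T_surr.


dS_sys = 1852.7720/374.9960 = 4.9408 kJ/K
dS_surr = -1852.7720/400.4880 = -4.6263 kJ/K
dS_gen = 4.9408 - 4.6263 = 0.3145 kJ/K (irreversible)

dS_gen = 0.3145 kJ/K, irreversible


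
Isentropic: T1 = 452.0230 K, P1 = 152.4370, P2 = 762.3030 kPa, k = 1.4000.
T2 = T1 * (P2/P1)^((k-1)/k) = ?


(k-1)/k = 0.2857
(P2/P1)^exp = 1.5839
T2 = 452.0230 * 1.5839 = 715.9546 K

715.9546 K


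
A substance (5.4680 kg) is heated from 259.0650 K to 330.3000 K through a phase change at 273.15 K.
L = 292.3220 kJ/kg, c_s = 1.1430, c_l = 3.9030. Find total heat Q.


Q1 (sensible, solid) = 5.4680 * 1.1430 * 14.0850 = 88.0302 kJ
Q2 (latent) = 5.4680 * 292.3220 = 1598.4167 kJ
Q3 (sensible, liquid) = 5.4680 * 3.9030 * 57.1500 = 1219.6727 kJ
Q_total = 2906.1195 kJ

2906.1195 kJ


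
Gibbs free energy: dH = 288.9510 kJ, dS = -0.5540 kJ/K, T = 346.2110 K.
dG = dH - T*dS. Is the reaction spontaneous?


T*dS = 346.2110 * -0.5540 = -191.8009 kJ
dG = 288.9510 + 191.8009 = 480.7519 kJ (non-spontaneous)

dG = 480.7519 kJ, non-spontaneous


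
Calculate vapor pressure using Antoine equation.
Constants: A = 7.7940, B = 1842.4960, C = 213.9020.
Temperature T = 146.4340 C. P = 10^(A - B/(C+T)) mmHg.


C+T = 360.3360
B/(C+T) = 5.1133
log10(P) = 7.7940 - 5.1133 = 2.6807
P = 10^2.6807 = 479.4330 mmHg

479.4330 mmHg


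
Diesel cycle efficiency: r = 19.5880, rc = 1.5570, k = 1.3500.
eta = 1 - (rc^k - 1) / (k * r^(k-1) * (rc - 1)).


r^(k-1) = 2.8327
rc^k = 1.8180
eta = 0.6160 = 61.5976%

61.5976%


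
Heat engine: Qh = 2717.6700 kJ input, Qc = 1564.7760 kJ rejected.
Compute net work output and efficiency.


W = 2717.6700 - 1564.7760 = 1152.8940 kJ
eta = 1152.8940 / 2717.6700 = 0.4242 = 42.4221%

W = 1152.8940 kJ, eta = 42.4221%


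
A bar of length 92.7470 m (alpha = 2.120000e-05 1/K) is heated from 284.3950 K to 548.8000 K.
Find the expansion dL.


dT = 264.4050 K
dL = 2.120000e-05 * 92.7470 * 264.4050 = 0.519883 m
L_final = 93.266883 m

dL = 0.519883 m


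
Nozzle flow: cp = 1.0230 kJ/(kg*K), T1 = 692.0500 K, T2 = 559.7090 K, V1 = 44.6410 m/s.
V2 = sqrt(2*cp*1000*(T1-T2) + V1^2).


dT = 132.3410 K
2*cp*1000*dT = 270769.6860
V1^2 = 1992.8189
V2 = sqrt(272762.5049) = 522.2667 m/s

522.2667 m/s


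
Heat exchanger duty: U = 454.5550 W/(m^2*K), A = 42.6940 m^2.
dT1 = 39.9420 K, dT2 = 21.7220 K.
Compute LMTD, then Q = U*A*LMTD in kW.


LMTD = 29.9128 K
Q = 454.5550 * 42.6940 * 29.9128 = 580511.7844 W = 580.5118 kW

580.5118 kW


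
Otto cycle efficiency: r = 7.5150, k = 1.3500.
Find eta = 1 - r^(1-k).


r^(k-1) = 2.0257
eta = 1 - 1/2.0257 = 0.5063 = 50.6344%

50.6344%


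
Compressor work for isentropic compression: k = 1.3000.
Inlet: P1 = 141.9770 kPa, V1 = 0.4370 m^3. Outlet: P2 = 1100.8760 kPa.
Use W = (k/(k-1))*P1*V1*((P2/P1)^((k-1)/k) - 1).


(k-1)/k = 0.2308
(P2/P1)^exp = 1.6043
W = 4.3333 * 141.9770 * 0.4370 * (1.6043 - 1) = 162.4588 kJ

162.4588 kJ


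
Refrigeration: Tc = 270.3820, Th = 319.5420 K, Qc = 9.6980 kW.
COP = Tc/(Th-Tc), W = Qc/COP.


COP = 270.3820 / 49.1600 = 5.5000
W = 9.6980 / 5.5000 = 1.7633 kW

COP = 5.5000, W = 1.7633 kW


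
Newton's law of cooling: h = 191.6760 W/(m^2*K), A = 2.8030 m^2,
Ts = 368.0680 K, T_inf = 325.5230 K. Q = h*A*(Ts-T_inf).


dT = 42.5450 K
Q = 191.6760 * 2.8030 * 42.5450 = 22858.0597 W

22858.0597 W


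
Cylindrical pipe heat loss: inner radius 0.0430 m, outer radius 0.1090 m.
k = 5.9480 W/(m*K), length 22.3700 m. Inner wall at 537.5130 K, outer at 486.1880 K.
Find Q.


dT = 51.3250 K
ln(ro/ri) = 0.9301
Q = 2*pi*5.9480*22.3700*51.3250 / 0.9301 = 46131.1013 W

46131.1013 W


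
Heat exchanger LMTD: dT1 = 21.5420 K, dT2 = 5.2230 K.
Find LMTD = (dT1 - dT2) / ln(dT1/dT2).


dT1/dT2 = 4.1244
ln(dT1/dT2) = 1.4169
LMTD = 16.3190 / 1.4169 = 11.5171 K

11.5171 K


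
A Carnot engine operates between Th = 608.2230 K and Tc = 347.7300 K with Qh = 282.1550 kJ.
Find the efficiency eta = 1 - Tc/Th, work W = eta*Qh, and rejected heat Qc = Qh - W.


eta = 1 - 347.7300/608.2230 = 0.4283
W = 0.4283 * 282.1550 = 120.8429 kJ
Qc = 282.1550 - 120.8429 = 161.3121 kJ

eta = 42.8285%, W = 120.8429 kJ, Qc = 161.3121 kJ


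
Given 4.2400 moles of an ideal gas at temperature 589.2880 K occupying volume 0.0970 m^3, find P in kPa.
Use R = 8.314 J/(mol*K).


P = nRT/V = 4.2400 * 8.314 * 589.2880 / 0.0970
= 20773.2034 / 0.0970 = 214156.7364 Pa = 214.1567 kPa

214.1567 kPa


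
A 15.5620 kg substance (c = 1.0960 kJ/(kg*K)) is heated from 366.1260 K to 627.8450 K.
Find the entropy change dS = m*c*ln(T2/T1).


T2/T1 = 1.7148
ln(T2/T1) = 0.5393
dS = 15.5620 * 1.0960 * 0.5393 = 9.1985 kJ/K

9.1985 kJ/K


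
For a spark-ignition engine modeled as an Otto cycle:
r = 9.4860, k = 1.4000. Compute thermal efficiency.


r^(k-1) = 2.4594
eta = 1 - 1/2.4594 = 0.5934 = 59.3401%

59.3401%


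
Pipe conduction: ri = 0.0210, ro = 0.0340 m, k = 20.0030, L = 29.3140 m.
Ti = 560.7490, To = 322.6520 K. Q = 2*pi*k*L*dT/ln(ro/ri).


dT = 238.0970 K
ln(ro/ri) = 0.4818
Q = 2*pi*20.0030*29.3140*238.0970 / 0.4818 = 1820551.1460 W

1820551.1460 W


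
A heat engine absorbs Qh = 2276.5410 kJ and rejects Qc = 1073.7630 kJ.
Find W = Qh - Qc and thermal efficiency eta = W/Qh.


W = 2276.5410 - 1073.7630 = 1202.7780 kJ
eta = 1202.7780 / 2276.5410 = 0.5283 = 52.8336%

W = 1202.7780 kJ, eta = 52.8336%


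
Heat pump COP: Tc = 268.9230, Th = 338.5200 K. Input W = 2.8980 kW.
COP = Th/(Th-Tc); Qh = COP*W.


COP = 338.5200 / 69.5970 = 4.8640
Qh = 4.8640 * 2.8980 = 14.0959 kW

COP = 4.8640, Qh = 14.0959 kW


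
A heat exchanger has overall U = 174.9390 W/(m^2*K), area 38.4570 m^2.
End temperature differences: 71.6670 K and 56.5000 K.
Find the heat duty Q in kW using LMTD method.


LMTD = 63.7832 K
Q = 174.9390 * 38.4570 * 63.7832 = 429109.9589 W = 429.1100 kW

429.1100 kW


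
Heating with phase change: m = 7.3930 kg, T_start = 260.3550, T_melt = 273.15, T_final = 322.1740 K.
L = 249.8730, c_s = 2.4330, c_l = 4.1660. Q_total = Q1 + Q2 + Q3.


Q1 (sensible, solid) = 7.3930 * 2.4330 * 12.7950 = 230.1458 kJ
Q2 (latent) = 7.3930 * 249.8730 = 1847.3111 kJ
Q3 (sensible, liquid) = 7.3930 * 4.1660 * 49.0240 = 1509.9018 kJ
Q_total = 3587.3588 kJ

3587.3588 kJ


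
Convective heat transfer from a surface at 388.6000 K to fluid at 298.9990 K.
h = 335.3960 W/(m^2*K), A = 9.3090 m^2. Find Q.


dT = 89.6010 K
Q = 335.3960 * 9.3090 * 89.6010 = 279752.3644 W

279752.3644 W


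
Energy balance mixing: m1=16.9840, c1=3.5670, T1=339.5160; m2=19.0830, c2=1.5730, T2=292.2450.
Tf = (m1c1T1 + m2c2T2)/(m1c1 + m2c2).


num = 29341.0154
den = 90.5995
Tf = 323.8541 K

323.8541 K


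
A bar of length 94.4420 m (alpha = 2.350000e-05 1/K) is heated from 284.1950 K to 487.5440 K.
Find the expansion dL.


dT = 203.3490 K
dL = 2.350000e-05 * 94.4420 * 203.3490 = 0.451310 m
L_final = 94.893310 m

dL = 0.451310 m


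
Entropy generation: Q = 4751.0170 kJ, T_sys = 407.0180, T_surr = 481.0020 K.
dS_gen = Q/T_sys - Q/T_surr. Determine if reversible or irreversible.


dS_sys = 4751.0170/407.0180 = 11.6727 kJ/K
dS_surr = -4751.0170/481.0020 = -9.8773 kJ/K
dS_gen = 11.6727 - 9.8773 = 1.7954 kJ/K (irreversible)

dS_gen = 1.7954 kJ/K, irreversible


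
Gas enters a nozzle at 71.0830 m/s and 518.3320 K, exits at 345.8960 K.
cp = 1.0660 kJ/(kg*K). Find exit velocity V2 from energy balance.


dT = 172.4360 K
2*cp*1000*dT = 367633.5520
V1^2 = 5052.7929
V2 = sqrt(372686.3449) = 610.4804 m/s

610.4804 m/s


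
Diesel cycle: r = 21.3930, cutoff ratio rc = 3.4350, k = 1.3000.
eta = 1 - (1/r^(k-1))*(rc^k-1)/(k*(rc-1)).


r^(k-1) = 2.5066
rc^k = 4.9740
eta = 0.4992 = 49.9156%

49.9156%


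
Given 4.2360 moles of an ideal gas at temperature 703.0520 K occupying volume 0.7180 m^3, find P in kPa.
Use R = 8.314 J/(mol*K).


P = nRT/V = 4.2360 * 8.314 * 703.0520 / 0.7180
= 24760.1585 / 0.7180 = 34484.9004 Pa = 34.4849 kPa

34.4849 kPa


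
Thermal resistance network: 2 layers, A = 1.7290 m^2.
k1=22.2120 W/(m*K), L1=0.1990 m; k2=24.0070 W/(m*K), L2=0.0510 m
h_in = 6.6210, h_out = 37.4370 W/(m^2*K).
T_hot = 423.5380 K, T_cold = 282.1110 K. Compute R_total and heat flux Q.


R_conv_in = 1/(6.6210*1.7290) = 0.0874
R_1 = 0.1990/(22.2120*1.7290) = 0.0052
R_2 = 0.0510/(24.0070*1.7290) = 0.0012
R_conv_out = 1/(37.4370*1.7290) = 0.0154
R_total = 0.1092 K/W
Q = 141.4270 / 0.1092 = 1294.9625 W

R_total = 0.1092 K/W, Q = 1294.9625 W


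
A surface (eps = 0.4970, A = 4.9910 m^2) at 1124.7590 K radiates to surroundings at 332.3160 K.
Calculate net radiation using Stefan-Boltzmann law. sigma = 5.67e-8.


T^4 = 1.6004e+12
Tsurr^4 = 1.2196e+10
Q = 0.4970 * 5.67e-8 * 4.9910 * 1.5882e+12 = 223379.2535 W

223379.2535 W


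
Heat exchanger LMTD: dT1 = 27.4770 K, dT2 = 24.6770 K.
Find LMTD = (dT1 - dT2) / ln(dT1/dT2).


dT1/dT2 = 1.1135
ln(dT1/dT2) = 0.1075
LMTD = 2.8000 / 0.1075 = 26.0519 K

26.0519 K


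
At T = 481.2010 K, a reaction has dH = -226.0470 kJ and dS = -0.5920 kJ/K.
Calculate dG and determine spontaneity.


T*dS = 481.2010 * -0.5920 = -284.8710 kJ
dG = -226.0470 + 284.8710 = 58.8240 kJ (non-spontaneous)

dG = 58.8240 kJ, non-spontaneous


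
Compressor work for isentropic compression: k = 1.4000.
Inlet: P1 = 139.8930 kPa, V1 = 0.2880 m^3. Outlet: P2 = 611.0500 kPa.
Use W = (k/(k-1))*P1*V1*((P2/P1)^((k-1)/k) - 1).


(k-1)/k = 0.2857
(P2/P1)^exp = 1.5238
W = 3.5000 * 139.8930 * 0.2880 * (1.5238 - 1) = 73.8668 kJ

73.8668 kJ


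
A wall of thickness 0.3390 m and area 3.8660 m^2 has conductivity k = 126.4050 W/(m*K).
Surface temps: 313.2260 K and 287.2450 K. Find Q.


dT = 25.9810 K
Q = 126.4050 * 3.8660 * 25.9810 / 0.3390 = 37452.6254 W

37452.6254 W


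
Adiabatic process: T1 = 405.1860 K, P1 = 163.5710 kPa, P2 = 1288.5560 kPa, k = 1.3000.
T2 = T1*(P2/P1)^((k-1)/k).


(k-1)/k = 0.2308
(P2/P1)^exp = 1.6101
T2 = 405.1860 * 1.6101 = 652.4020 K

652.4020 K


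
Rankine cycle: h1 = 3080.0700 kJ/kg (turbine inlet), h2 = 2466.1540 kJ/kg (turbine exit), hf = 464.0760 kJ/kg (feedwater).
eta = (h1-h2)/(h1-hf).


W = 613.9160 kJ/kg
Q_in = 2615.9940 kJ/kg
eta = 0.2347 = 23.4678%

eta = 23.4678%


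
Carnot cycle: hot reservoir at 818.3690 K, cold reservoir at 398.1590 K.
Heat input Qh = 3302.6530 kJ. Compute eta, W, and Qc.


eta = 1 - 398.1590/818.3690 = 0.5135
W = 0.5135 * 3302.6530 = 1695.8216 kJ
Qc = 3302.6530 - 1695.8216 = 1606.8314 kJ

eta = 51.3473%, W = 1695.8216 kJ, Qc = 1606.8314 kJ


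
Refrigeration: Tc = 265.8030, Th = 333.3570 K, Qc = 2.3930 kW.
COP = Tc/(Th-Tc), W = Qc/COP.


COP = 265.8030 / 67.5540 = 3.9347
W = 2.3930 / 3.9347 = 0.6082 kW

COP = 3.9347, W = 0.6082 kW


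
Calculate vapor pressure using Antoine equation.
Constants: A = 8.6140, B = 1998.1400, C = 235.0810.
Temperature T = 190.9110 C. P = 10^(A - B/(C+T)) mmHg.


C+T = 425.9920
B/(C+T) = 4.6906
log10(P) = 8.6140 - 4.6906 = 3.9234
P = 10^3.9234 = 8383.8294 mmHg

8383.8294 mmHg


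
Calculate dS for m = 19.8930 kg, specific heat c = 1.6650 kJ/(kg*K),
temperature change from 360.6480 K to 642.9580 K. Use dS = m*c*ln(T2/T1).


T2/T1 = 1.7828
ln(T2/T1) = 0.5782
dS = 19.8930 * 1.6650 * 0.5782 = 19.1503 kJ/K

19.1503 kJ/K


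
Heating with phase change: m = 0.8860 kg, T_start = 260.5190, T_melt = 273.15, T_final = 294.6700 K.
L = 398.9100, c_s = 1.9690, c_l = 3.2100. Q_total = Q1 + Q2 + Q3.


Q1 (sensible, solid) = 0.8860 * 1.9690 * 12.6310 = 22.0352 kJ
Q2 (latent) = 0.8860 * 398.9100 = 353.4343 kJ
Q3 (sensible, liquid) = 0.8860 * 3.2100 * 21.5200 = 61.2042 kJ
Q_total = 436.6736 kJ

436.6736 kJ


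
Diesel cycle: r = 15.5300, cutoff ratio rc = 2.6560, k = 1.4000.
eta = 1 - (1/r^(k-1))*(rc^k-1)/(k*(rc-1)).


r^(k-1) = 2.9955
rc^k = 3.9257
eta = 0.5787 = 57.8715%

57.8715%


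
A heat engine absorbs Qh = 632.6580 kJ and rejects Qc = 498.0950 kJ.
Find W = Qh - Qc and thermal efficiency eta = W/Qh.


W = 632.6580 - 498.0950 = 134.5630 kJ
eta = 134.5630 / 632.6580 = 0.2127 = 21.2695%

W = 134.5630 kJ, eta = 21.2695%


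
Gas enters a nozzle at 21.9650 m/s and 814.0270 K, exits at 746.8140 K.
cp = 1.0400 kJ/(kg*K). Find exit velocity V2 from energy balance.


dT = 67.2130 K
2*cp*1000*dT = 139803.0400
V1^2 = 482.4612
V2 = sqrt(140285.5012) = 374.5471 m/s

374.5471 m/s


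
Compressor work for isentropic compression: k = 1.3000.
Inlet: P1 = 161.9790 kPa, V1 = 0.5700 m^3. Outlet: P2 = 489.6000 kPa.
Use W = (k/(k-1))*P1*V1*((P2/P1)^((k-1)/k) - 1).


(k-1)/k = 0.2308
(P2/P1)^exp = 1.2908
W = 4.3333 * 161.9790 * 0.5700 * (1.2908 - 1) = 116.3439 kJ

116.3439 kJ


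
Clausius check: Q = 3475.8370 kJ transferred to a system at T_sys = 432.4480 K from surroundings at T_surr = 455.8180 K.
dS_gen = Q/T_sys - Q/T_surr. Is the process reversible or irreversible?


dS_sys = 3475.8370/432.4480 = 8.0376 kJ/K
dS_surr = -3475.8370/455.8180 = -7.6255 kJ/K
dS_gen = 8.0376 - 7.6255 = 0.4121 kJ/K (irreversible)

dS_gen = 0.4121 kJ/K, irreversible


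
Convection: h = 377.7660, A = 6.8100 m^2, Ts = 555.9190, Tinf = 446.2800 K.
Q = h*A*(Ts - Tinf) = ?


dT = 109.6390 K
Q = 377.7660 * 6.8100 * 109.6390 = 282055.8069 W

282055.8069 W


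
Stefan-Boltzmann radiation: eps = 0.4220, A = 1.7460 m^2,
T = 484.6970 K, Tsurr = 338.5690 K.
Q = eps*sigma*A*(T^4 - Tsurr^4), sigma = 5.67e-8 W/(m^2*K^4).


T^4 = 5.5193e+10
Tsurr^4 = 1.3140e+10
Q = 0.4220 * 5.67e-8 * 1.7460 * 4.2053e+10 = 1756.8524 W

1756.8524 W


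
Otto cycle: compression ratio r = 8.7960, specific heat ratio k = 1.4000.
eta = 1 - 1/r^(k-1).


r^(k-1) = 2.3862
eta = 1 - 1/2.3862 = 0.5809 = 58.0931%

58.0931%


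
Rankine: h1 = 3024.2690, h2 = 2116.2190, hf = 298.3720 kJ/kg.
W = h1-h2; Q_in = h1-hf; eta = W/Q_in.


W = 908.0500 kJ/kg
Q_in = 2725.8970 kJ/kg
eta = 0.3331 = 33.3120%

eta = 33.3120%


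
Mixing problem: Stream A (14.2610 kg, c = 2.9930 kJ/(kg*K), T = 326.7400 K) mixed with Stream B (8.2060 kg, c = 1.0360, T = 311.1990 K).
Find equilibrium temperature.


num = 16591.9321
den = 51.1846
Tf = 324.1587 K

324.1587 K


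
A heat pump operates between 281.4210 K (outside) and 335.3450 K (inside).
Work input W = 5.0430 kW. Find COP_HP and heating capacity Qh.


COP = 335.3450 / 53.9240 = 6.2188
Qh = 6.2188 * 5.0430 = 31.3616 kW

COP = 6.2188, Qh = 31.3616 kW


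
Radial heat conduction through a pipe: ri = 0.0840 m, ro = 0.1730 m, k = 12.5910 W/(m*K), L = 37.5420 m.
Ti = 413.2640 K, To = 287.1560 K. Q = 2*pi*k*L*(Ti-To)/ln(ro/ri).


dT = 126.1080 K
ln(ro/ri) = 0.7225
Q = 2*pi*12.5910*37.5420*126.1080 / 0.7225 = 518414.8518 W

518414.8518 W


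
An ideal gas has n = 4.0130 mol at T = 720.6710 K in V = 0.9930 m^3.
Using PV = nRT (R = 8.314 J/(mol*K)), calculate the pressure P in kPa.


P = nRT/V = 4.0130 * 8.314 * 720.6710 / 0.9930
= 24044.5263 / 0.9930 = 24214.0245 Pa = 24.2140 kPa

24.2140 kPa


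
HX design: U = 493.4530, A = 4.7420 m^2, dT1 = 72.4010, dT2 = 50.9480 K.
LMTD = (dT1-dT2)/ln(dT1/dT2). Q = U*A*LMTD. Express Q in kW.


LMTD = 61.0475 K
Q = 493.4530 * 4.7420 * 61.0475 = 142848.4613 W = 142.8485 kW

142.8485 kW


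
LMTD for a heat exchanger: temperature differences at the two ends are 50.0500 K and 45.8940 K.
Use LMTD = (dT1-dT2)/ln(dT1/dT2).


dT1/dT2 = 1.0906
ln(dT1/dT2) = 0.0867
LMTD = 4.1560 / 0.0867 = 47.9420 K

47.9420 K


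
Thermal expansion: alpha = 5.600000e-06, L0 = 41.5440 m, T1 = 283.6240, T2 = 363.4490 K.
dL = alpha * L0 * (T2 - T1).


dT = 79.8250 K
dL = 5.600000e-06 * 41.5440 * 79.8250 = 0.018571 m
L_final = 41.562571 m

dL = 0.018571 m


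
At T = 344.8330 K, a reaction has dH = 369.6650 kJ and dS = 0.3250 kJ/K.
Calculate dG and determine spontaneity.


T*dS = 344.8330 * 0.3250 = 112.0707 kJ
dG = 369.6650 - 112.0707 = 257.5943 kJ (non-spontaneous)

dG = 257.5943 kJ, non-spontaneous


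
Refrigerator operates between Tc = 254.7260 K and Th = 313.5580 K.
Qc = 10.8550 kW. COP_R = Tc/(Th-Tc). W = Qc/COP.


COP = 254.7260 / 58.8320 = 4.3297
W = 10.8550 / 4.3297 = 2.5071 kW

COP = 4.3297, W = 2.5071 kW


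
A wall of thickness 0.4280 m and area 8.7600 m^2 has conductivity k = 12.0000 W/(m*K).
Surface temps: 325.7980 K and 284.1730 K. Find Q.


dT = 41.6250 K
Q = 12.0000 * 8.7600 * 41.6250 / 0.4280 = 10223.4112 W

10223.4112 W


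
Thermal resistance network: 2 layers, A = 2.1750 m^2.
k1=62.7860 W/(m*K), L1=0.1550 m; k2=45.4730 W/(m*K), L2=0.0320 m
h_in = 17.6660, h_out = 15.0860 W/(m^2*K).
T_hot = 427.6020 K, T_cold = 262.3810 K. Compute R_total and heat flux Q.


R_conv_in = 1/(17.6660*2.1750) = 0.0260
R_1 = 0.1550/(62.7860*2.1750) = 0.0011
R_2 = 0.0320/(45.4730*2.1750) = 0.0003
R_conv_out = 1/(15.0860*2.1750) = 0.0305
R_total = 0.0580 K/W
Q = 165.2210 / 0.0580 = 2850.5598 W

R_total = 0.0580 K/W, Q = 2850.5598 W


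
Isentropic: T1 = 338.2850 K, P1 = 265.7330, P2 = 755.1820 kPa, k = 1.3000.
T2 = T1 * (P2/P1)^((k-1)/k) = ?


(k-1)/k = 0.2308
(P2/P1)^exp = 1.2726
T2 = 338.2850 * 1.2726 = 430.4880 K

430.4880 K


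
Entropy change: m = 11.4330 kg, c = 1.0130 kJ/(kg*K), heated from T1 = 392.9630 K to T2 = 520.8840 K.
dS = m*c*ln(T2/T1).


T2/T1 = 1.3255
ln(T2/T1) = 0.2818
dS = 11.4330 * 1.0130 * 0.2818 = 3.2638 kJ/K

3.2638 kJ/K


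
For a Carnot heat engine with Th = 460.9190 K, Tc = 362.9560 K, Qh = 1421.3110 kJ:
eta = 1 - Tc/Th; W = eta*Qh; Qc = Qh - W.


eta = 1 - 362.9560/460.9190 = 0.2125
W = 0.2125 * 1421.3110 = 302.0832 kJ
Qc = 1421.3110 - 302.0832 = 1119.2278 kJ

eta = 21.2538%, W = 302.0832 kJ, Qc = 1119.2278 kJ


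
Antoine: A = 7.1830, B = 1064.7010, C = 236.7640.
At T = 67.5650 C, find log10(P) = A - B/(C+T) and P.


C+T = 304.3290
B/(C+T) = 3.4985
log10(P) = 7.1830 - 3.4985 = 3.6845
P = 10^3.6845 = 4835.9333 mmHg

4835.9333 mmHg


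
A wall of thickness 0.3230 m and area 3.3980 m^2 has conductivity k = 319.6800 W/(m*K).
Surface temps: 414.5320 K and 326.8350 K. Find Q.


dT = 87.6970 K
Q = 319.6800 * 3.3980 * 87.6970 / 0.3230 = 294931.4294 W

294931.4294 W


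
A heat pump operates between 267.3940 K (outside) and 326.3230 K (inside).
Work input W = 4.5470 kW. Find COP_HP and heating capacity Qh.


COP = 326.3230 / 58.9290 = 5.5376
Qh = 5.5376 * 4.5470 = 25.1793 kW

COP = 5.5376, Qh = 25.1793 kW


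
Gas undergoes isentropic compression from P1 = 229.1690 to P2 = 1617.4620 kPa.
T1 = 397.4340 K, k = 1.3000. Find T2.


(k-1)/k = 0.2308
(P2/P1)^exp = 1.5698
T2 = 397.4340 * 1.5698 = 623.8983 K

623.8983 K


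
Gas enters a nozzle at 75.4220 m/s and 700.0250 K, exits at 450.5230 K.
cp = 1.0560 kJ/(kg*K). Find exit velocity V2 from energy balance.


dT = 249.5020 K
2*cp*1000*dT = 526948.2240
V1^2 = 5688.4781
V2 = sqrt(532636.7021) = 729.8196 m/s

729.8196 m/s


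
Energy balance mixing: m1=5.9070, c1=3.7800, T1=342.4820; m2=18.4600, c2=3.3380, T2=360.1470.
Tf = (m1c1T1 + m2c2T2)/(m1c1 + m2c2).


num = 29839.1665
den = 83.9479
Tf = 355.4485 K

355.4485 K


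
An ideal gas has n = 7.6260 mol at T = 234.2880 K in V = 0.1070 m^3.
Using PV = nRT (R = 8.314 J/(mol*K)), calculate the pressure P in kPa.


P = nRT/V = 7.6260 * 8.314 * 234.2880 / 0.1070
= 14854.4599 / 0.1070 = 138826.7282 Pa = 138.8267 kPa

138.8267 kPa
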